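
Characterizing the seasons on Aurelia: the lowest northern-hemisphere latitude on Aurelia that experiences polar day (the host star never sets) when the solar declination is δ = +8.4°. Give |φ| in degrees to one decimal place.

Polar day requires cos H₀ = −tan φ tan δ ≤ −1, i.e. tan φ tan δ ≥ 1.
The boundary is |tan φ| · |tan δ| = 1, so |φ| = 90° − |δ| = 90° − 8.4° = 81.6° in the northern hemisphere.

|φ| = 81.6°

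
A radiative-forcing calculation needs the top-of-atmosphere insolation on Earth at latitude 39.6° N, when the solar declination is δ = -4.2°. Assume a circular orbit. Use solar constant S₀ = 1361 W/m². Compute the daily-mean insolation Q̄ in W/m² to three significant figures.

cos H₀ = −tan(+39.6°) tan(-4.200°) = 0.0608, H₀ = 1.5100 rad.
Bracket: H₀ sin φ sin δ + cos φ cos δ sin H₀ = 1.5100×0.63742×-0.07324 + 0.77051×0.99731×0.99815 = -0.070494 + 0.767016 = 0.696522.
Q̄ = (S₀/π) × [bracket] = (1361/π) × 0.696522 = 301.7 W/m².

Q̄ ≈ 302 W/m²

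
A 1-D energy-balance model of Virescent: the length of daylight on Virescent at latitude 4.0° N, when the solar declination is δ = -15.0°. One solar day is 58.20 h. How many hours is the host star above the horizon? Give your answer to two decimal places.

28.75 h

cos h₀ = −tan ϕ · tan δ = −tan(+4.0°) × tan(-15.000°) = 0.0187, so h₀ = 1.5521 rad = 88.93°.
Daylight = 2h₀/(2π) × 58.20 h = (1.5521/π) × 58.20 = 28.75 h.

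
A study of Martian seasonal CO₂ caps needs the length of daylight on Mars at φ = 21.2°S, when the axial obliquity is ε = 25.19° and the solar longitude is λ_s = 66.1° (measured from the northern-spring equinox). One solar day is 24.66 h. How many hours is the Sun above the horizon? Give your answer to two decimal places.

Solar declination: sin δ = sin ε · sin λ_s = sin 25.19° × sin 66.1° = 0.38913, so δ = +22.900°.
cos H₀ = −tan φ · tan δ = −tan(-21.2°) × tan(+22.900°) = 0.1638, so H₀ = 1.4062 rad = 80.57°.
Daylight = 2H₀/(2π) × 24.66 h = (1.4062/π) × 24.66 = 11.04 h.

11.04 h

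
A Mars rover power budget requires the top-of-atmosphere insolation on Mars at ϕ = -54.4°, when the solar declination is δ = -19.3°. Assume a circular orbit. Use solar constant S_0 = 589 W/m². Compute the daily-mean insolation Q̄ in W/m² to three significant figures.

Q̄ ≈ 195 W/m²

cos h₀ = −tan(-54.4°) tan(-19.300°) = -0.4891, h₀ = 2.0819 rad.
Bracket: h₀ sin ϕ sin δ + cos ϕ cos δ sin h₀ = 2.0819×-0.81310×-0.33051 + 0.58212×0.94380×0.87220 = 0.559485 + 0.479191 = 1.038676.
Q̄ = (S_0/π) × [bracket] = (589/π) × 1.038676 = 194.7 W/m².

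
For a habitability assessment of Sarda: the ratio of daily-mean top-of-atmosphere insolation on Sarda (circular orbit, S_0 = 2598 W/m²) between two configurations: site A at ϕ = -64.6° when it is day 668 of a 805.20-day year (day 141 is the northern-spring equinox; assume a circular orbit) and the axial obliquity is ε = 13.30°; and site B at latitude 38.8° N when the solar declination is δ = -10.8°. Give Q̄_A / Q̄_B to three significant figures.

Q̄_A / Q̄_B ≈ 1.23

— Configuration A (ϕ=-64.6°):
Solar longitude: L_s = 360° × (668 − 141)/805.20 = 235.618°.
sin δ = sin 13.30° × sin 235.618° = -0.18986, so δ = -10.945°.
cos h₀ = −tan(-64.6°) tan(-10.945°) = -0.4072, h₀ = 1.9902 rad.
Bracket: h₀ sin ϕ sin δ + cos ϕ cos δ sin h₀ = 1.9902×-0.90334×-0.18986 + 0.42894×0.98181×0.91332 = 0.341335 + 0.384633 = 0.725968.
Q̄ = (S_0/π) × [bracket] = (2598/π) × 0.725968 = 600.35 W/m².
— Configuration B (ϕ=+38.8°):
cos h₀ = −tan(+38.8°) tan(-10.800°) = 0.1534, h₀ = 1.4168 rad.
Bracket: h₀ sin ϕ sin δ + cos ϕ cos δ sin h₀ = 1.4168×0.62660×-0.18738 + 0.77934×0.98229×0.98817 = -0.166350 + 0.756482 = 0.590132.
Q̄ = (S_0/π) × [bracket] = (2598/π) × 0.590132 = 488.02 W/m².
Ratio Q̄_A / Q̄_B = 600.35 / 488.02 = 1.230.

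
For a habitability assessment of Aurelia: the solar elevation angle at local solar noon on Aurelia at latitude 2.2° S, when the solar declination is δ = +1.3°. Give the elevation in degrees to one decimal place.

At local noon the hour angle is zero, so the zenith angle equals |ϕ − δ| = |-2.2° − (+1.300°)| = 3.500°.
Elevation = 90° − 3.500° = 86.5°.

86.5°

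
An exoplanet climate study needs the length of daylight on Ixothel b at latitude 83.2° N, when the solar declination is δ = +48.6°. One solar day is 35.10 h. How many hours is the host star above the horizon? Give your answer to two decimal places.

35.10 h

Sunrise equation: cos h₀ = −tan ϕ · tan δ = -9.5123 ≤ −1, so the host star never sets (polar day) and h₀ = π.
Daylight = 2h₀/(2π) × 35.10 h = (3.1416/π) × 35.10 = 35.10 h.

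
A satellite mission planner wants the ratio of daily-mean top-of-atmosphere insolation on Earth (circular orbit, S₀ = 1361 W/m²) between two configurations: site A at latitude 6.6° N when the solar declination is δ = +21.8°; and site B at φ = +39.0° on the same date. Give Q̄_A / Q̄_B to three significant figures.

Q̄_A / Q̄_B ≈ 0.879

— Configuration A (φ=+6.6°):
cos H₀ = −tan(+6.6°) tan(+21.800°) = -0.0463, H₀ = 1.6171 rad.
Bracket: H₀ sin φ sin δ + cos φ cos δ sin H₀ = 1.6171×0.11494×0.37137 + 0.99337×0.92849×0.99893 = 0.069026 + 0.921347 = 0.990373.
Q̄ = (S₀/π) × [bracket] = (1361/π) × 0.990373 = 429.05 W/m².
— Configuration B (φ=+39.0°):
cos H₀ = −tan(+39.0°) tan(+21.800°) = -0.3239, H₀ = 1.9006 rad.
Bracket: H₀ sin φ sin δ + cos φ cos δ sin H₀ = 1.9006×0.62932×0.37137 + 0.77715×0.92849×0.94609 = 0.444190 + 0.682676 = 1.126866.
Q̄ = (S₀/π) × [bracket] = (1361/π) × 1.126866 = 488.18 W/m².
Ratio Q̄_A / Q̄_B = 429.05 / 488.18 = 0.8789.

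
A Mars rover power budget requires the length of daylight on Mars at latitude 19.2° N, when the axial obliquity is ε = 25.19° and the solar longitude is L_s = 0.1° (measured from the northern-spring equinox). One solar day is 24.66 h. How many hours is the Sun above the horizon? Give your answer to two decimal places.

12.33 h

Solar declination: sin δ = sin ε · sin L_s = sin 25.19° × sin 0.1° = 0.00074, so δ = +0.043°.
cos h₀ = −tan ϕ · tan δ = −tan(+19.2°) × tan(+0.043°) = -0.0003, so h₀ = 1.5711 rad = 90.01°.
Daylight = 2h₀/(2π) × 24.66 h = (1.5711/π) × 24.66 = 12.33 h.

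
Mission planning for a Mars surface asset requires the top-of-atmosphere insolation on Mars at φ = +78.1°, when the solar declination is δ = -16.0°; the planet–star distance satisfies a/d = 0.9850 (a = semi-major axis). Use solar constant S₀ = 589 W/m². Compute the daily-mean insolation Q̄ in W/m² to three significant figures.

cos H₀ = −tan(+78.1°) tan(-16.000°) = 1.3607 ≥ 1 ⇒ polar night, H₀ = 0 and Q̄ = 0.
Inverse-square distance factor (a/d)² = 0.9850² = 0.970225.

Q̄ ≈ 0.00 W/m²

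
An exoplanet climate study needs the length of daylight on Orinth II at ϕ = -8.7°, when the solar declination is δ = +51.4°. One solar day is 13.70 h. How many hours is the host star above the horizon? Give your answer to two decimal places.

cos h₀ = −tan ϕ · tan δ = −tan(-8.7°) × tan(+51.400°) = 0.1917, so h₀ = 1.3779 rad = 78.95°.
Daylight = 2h₀/(2π) × 13.70 h = (1.3779/π) × 13.70 = 6.01 h.

6.01 h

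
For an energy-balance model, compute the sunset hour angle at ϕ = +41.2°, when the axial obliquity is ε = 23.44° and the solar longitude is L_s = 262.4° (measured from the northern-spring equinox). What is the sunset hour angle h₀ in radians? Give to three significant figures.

h₀ = 1.19 rad

Solar declination: sin δ = sin ε · sin L_s = sin 23.44° × sin 262.4° = -0.39429, so δ = -23.222°.
cos h₀ = −tan ϕ · tan δ = −tan(+41.2°) × tan(-23.222°) = 0.3756, so h₀ = 1.1857 rad = 67.94°.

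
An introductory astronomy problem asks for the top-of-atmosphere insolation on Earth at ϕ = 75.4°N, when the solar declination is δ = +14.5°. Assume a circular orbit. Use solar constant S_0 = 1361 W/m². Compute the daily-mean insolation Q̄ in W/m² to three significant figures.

cos h₀ = −tan(+75.4°) tan(+14.500°) = -0.9928, h₀ = 3.0219 rad.
Bracket: h₀ sin ϕ sin δ + cos ϕ cos δ sin h₀ = 3.0219×0.96771×0.25038 + 0.25207×0.96815×0.11938 = 0.732192 + 0.029134 = 0.761326.
Q̄ = (S_0/π) × [bracket] = (1361/π) × 0.761326 = 329.8 W/m².

Q̄ ≈ 330 W/m²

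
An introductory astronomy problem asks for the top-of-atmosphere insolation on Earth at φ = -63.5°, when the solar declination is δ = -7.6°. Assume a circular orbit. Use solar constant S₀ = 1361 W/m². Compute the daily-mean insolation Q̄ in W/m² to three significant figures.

Q̄ ≈ 279 W/m²

cos H₀ = −tan(-63.5°) tan(-7.600°) = -0.2676, H₀ = 1.8417 rad.
Bracket: H₀ sin φ sin δ + cos φ cos δ sin H₀ = 1.8417×-0.89493×-0.13226 + 0.44620×0.99122×0.96353 = 0.217990 + 0.426152 = 0.644142.
Q̄ = (S₀/π) × [bracket] = (1361/π) × 0.644142 = 279.1 W/m².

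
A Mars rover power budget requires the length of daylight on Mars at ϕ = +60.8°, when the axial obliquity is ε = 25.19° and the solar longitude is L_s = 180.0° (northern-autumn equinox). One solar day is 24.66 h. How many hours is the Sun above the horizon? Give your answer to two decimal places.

Solar declination: sin δ = sin ε · sin L_s = sin 25.19° × sin 180.0° = 0.00000, so δ = +0.000°.
cos h₀ = −tan ϕ · tan δ = −tan(+60.8°) × tan(+0.000°) = -0.0000, so h₀ = 1.5708 rad = 90.00°.
Daylight = 2h₀/(2π) × 24.66 h = (1.5708/π) × 24.66 = 12.33 h.

12.33 h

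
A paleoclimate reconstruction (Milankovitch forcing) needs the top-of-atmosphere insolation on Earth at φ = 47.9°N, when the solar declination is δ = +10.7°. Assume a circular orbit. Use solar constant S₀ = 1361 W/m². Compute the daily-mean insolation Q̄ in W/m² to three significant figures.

cos H₀ = −tan(+47.9°) tan(+10.700°) = -0.2091, H₀ = 1.7815 rad.
Bracket: H₀ sin φ sin δ + cos φ cos δ sin H₀ = 1.7815×0.74198×0.18567 + 0.67043×0.98261×0.97789 = 0.245426 + 0.644206 = 0.889632.
Q̄ = (S₀/π) × [bracket] = (1361/π) × 0.889632 = 385.4 W/m².

Q̄ ≈ 385 W/m²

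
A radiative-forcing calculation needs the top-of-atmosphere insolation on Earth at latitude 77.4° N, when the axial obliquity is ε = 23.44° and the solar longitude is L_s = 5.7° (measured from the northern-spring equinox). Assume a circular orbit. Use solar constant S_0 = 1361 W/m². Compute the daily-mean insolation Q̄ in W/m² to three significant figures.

Q̄ ≈ 122 W/m²

Solar declination: sin δ = sin ε · sin L_s = sin 23.44° × sin 5.7° = 0.03951, so δ = +2.264°.
cos h₀ = −tan(+77.4°) tan(+2.264°) = -0.1769, h₀ = 1.7486 rad.
Bracket: h₀ sin ϕ sin δ + cos ϕ cos δ sin h₀ = 1.7486×0.97592×0.03951 + 0.21814×0.99922×0.98423 = 0.067424 + 0.214532 = 0.281956.
Q̄ = (S_0/π) × [bracket] = (1361/π) × 0.281956 = 122.1 W/m².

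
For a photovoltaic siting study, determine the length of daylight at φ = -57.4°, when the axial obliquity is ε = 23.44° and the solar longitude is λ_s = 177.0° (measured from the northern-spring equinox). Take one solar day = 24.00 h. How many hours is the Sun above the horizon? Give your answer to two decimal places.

Solar declination: sin δ = sin ε · sin λ_s = sin 23.44° × sin 177.0° = 0.02082, so δ = +1.193°.
cos H₀ = −tan φ · tan δ = −tan(-57.4°) × tan(+1.193°) = 0.0326, so H₀ = 1.5382 rad = 88.13°.
Daylight = 2H₀/(2π) × 24.00 h = (1.5382/π) × 24.00 = 11.75 h.

11.75 h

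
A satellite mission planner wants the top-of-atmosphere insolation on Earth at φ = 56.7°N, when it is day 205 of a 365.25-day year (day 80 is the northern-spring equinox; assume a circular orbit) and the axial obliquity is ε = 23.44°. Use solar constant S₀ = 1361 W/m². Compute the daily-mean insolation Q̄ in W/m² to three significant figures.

Q̄ ≈ 447 W/m²

Solar longitude: λ_s = 360° × (205 − 80)/365.25 = 123.203°.
sin δ = sin 23.44° × sin 123.203° = 0.33284, so δ = +19.441°.
cos H₀ = −tan(+56.7°) tan(+19.441°) = -0.5373, H₀ = 2.1381 rad.
Bracket: H₀ sin φ sin δ + cos φ cos δ sin H₀ = 2.1381×0.83581×0.33284 + 0.54902×0.94298×0.84336 = 0.594800 + 0.436620 = 1.031420.
Q̄ = (S₀/π) × [bracket] = (1361/π) × 1.031420 = 446.8 W/m².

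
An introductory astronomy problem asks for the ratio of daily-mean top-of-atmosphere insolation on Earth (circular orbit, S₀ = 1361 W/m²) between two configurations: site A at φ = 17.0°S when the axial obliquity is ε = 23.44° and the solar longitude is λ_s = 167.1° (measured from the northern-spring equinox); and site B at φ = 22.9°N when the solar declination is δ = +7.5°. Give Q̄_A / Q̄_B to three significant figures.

— Configuration A (φ=-17.0°):
Solar declination: sin δ = sin ε · sin λ_s = sin 23.44° × sin 167.1° = 0.08881, so δ = +5.095°.
cos H₀ = −tan(-17.0°) tan(+5.095°) = 0.0273, H₀ = 1.5435 rad.
Bracket: H₀ sin φ sin δ + cos φ cos δ sin H₀ = 1.5435×-0.29237×0.08881 + 0.95630×0.99605×0.99963 = -0.040078 + 0.952170 = 0.912092.
Q̄ = (S₀/π) × [bracket] = (1361/π) × 0.912092 = 395.14 W/m².
— Configuration B (φ=+22.9°):
cos H₀ = −tan(+22.9°) tan(+7.500°) = -0.0556, H₀ = 1.6264 rad.
Bracket: H₀ sin φ sin δ + cos φ cos δ sin H₀ = 1.6264×0.38912×0.13053 + 0.92119×0.99144×0.99845 = 0.082608 + 0.911889 = 0.994497.
Q̄ = (S₀/π) × [bracket] = (1361/π) × 0.994497 = 430.84 W/m².
Ratio Q̄_A / Q̄_B = 395.14 / 430.84 = 0.9171.

Q̄_A / Q̄_B ≈ 0.917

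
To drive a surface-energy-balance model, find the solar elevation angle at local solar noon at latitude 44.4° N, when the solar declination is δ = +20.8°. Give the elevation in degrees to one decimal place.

66.4°

At local noon the hour angle is zero, so the zenith angle equals |ϕ − δ| = |+44.4° − (+20.800°)| = 23.600°.
Elevation = 90° − 23.600° = 66.4°.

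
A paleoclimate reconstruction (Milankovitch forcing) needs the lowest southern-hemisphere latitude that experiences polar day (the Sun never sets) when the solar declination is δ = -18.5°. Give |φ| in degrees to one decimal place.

Polar day requires cos H₀ = −tan φ tan δ ≤ −1, i.e. tan φ tan δ ≥ 1.
The boundary is |tan φ| · |tan δ| = 1, so |φ| = 90° − |δ| = 90° − 18.5° = 71.5° in the southern hemisphere.

|φ| = 71.5°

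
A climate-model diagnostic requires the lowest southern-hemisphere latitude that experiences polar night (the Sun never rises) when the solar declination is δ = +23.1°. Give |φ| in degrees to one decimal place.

Polar night requires cos H₀ = −tan φ tan δ ≥ 1, i.e. tan φ tan δ ≤ −1.
The boundary is |tan φ| · |tan δ| = 1, so |φ| = 90° − |δ| = 90° − 23.1° = 66.9° in the southern hemisphere.

|φ| = 66.9°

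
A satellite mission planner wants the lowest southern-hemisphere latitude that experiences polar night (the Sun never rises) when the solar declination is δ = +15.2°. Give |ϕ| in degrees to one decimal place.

|ϕ| = 74.8°

Polar night requires cos h₀ = −tan ϕ tan δ ≥ 1, i.e. tan ϕ tan δ ≤ −1.
The boundary is |tan ϕ| · |tan δ| = 1, so |ϕ| = 90° − |δ| = 90° − 15.2° = 74.8° in the southern hemisphere.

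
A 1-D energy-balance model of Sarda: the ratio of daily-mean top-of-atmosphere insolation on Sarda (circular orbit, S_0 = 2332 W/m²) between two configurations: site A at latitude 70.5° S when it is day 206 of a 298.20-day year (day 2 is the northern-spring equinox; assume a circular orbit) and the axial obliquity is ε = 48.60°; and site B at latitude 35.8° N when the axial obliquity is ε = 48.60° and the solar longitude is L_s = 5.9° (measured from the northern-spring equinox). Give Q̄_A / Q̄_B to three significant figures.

— Configuration A (ϕ=-70.5°):
Solar longitude: L_s = 360° × (206 − 2)/298.20 = 246.278°.
sin δ = sin 48.60° × sin 246.278° = -0.68673, so δ = -43.372°.
cos h₀ = −tan(-70.5°) tan(-43.372°) = -2.6678 ≤ −1 ⇒ polar day, h₀ = π.
Bracket: h₀ sin ϕ sin δ + cos ϕ cos δ sin h₀ = 3.1416×-0.94264×-0.68673 + 0.33381×0.72691×0.00000 = 2.033681 + 0.000000 = 2.033681.
Q̄ = (S_0/π) × [bracket] = (2332/π) × 2.033681 = 1509.6 W/m².
— Configuration B (ϕ=+35.8°):
Solar declination: sin δ = sin ε · sin L_s = sin 48.60° × sin 5.9° = 0.07711, so δ = +4.422°.
cos h₀ = −tan(+35.8°) tan(+4.422°) = -0.0558, h₀ = 1.6266 rad.
Bracket: h₀ sin ϕ sin δ + cos ϕ cos δ sin h₀ = 1.6266×0.58496×0.07711 + 0.81106×0.99702×0.99844 = 0.073370 + 0.807382 = 0.880752.
Q̄ = (S_0/π) × [bracket] = (2332/π) × 0.880752 = 653.78 W/m².
Ratio Q̄_A / Q̄_B = 1509.6 / 653.78 = 2.309.

Q̄_A / Q̄_B ≈ 2.31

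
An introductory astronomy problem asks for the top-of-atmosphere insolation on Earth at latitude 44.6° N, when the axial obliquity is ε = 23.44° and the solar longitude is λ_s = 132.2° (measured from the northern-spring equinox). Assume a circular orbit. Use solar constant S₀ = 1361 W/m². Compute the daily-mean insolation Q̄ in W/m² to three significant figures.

Solar declination: sin δ = sin ε · sin λ_s = sin 23.44° × sin 132.2° = 0.29468, so δ = +17.139°.
cos H₀ = −tan(+44.6°) tan(+17.139°) = -0.3041, H₀ = 1.8798 rad.
Bracket: H₀ sin φ sin δ + cos φ cos δ sin H₀ = 1.8798×0.70215×0.29468 + 0.71203×0.95559×0.95264 = 0.388949 + 0.648185 = 1.037134.
Q̄ = (S₀/π) × [bracket] = (1361/π) × 1.037134 = 449.3 W/m².

Q̄ ≈ 449 W/m²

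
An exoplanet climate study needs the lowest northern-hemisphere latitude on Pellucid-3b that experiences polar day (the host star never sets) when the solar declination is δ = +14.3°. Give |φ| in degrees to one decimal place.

Polar day requires cos H₀ = −tan φ tan δ ≤ −1, i.e. tan φ tan δ ≥ 1.
The boundary is |tan φ| · |tan δ| = 1, so |φ| = 90° − |δ| = 90° − 14.3° = 75.7° in the northern hemisphere.

|φ| = 75.7°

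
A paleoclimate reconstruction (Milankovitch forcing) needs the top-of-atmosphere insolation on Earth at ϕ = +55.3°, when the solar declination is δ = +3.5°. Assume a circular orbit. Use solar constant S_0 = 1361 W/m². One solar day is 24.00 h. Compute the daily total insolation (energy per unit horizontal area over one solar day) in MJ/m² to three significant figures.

cos h₀ = −tan(+55.3°) tan(+3.500°) = -0.0883, h₀ = 1.6592 rad.
Bracket: h₀ sin ϕ sin δ + cos ϕ cos δ sin h₀ = 1.6592×0.82214×0.06105 + 0.56928×0.99813×0.99609 = 0.083278 + 0.565994 = 0.649272.
Q̄ = (S_0/π) × [bracket] = (1361/π) × 0.649272 = 281.28 W/m².
Daily total = Q̄ × 24.00 h × 3600 s/h = 281.28 × 24.00 × 3600 / 10⁶ = 24.30 MJ/m².

24.3 MJ/m²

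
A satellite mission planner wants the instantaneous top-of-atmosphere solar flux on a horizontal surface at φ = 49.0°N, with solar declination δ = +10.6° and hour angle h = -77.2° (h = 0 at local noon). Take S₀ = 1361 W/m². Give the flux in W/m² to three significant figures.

383 W/m²

cos θ_z = sin φ sin δ + cos φ cos δ cos h = 0.138830 + 0.142869 = 0.281699.
Flux = S₀ · cos θ_z = 1361 × 0.281699 = 383.4 W/m².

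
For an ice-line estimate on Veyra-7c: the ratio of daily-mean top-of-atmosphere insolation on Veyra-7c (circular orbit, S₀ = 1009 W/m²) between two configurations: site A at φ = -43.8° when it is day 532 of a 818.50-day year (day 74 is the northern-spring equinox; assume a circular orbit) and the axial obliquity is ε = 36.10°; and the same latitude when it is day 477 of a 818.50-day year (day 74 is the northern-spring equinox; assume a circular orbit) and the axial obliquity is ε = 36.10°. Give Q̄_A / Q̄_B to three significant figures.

Q̄_A / Q̄_B ≈ 1.38

— Configuration A (φ=-43.8°):
Solar longitude: λ_s = 360° × (532 − 74)/818.50 = 201.442°.
sin δ = sin 36.10° × sin 201.442° = -0.21538, so δ = -12.438°.
cos H₀ = −tan(-43.8°) tan(-12.438°) = -0.2115, H₀ = 1.7839 rad.
Bracket: H₀ sin φ sin δ + cos φ cos δ sin H₀ = 1.7839×-0.69214×-0.21538 + 0.72176×0.97653×0.97738 = 0.265932 + 0.688877 = 0.954809.
Q̄ = (S₀/π) × [bracket] = (1009/π) × 0.954809 = 306.66 W/m².
— Configuration B (φ=-43.8°):
Solar longitude: λ_s = 360° × (477 − 74)/818.50 = 177.251°.
sin δ = sin 36.10° × sin 177.251° = 0.02826, so δ = +1.619°.
cos H₀ = −tan(-43.8°) tan(+1.619°) = 0.0271, H₀ = 1.5437 rad.
Bracket: H₀ sin φ sin δ + cos φ cos δ sin H₀ = 1.5437×-0.69214×0.02826 + 0.72176×0.99960×0.99963 = -0.030195 + 0.721204 = 0.691009.
Q̄ = (S₀/π) × [bracket] = (1009/π) × 0.691009 = 221.93 W/m².
Ratio Q̄_A / Q̄_B = 306.66 / 221.93 = 1.382.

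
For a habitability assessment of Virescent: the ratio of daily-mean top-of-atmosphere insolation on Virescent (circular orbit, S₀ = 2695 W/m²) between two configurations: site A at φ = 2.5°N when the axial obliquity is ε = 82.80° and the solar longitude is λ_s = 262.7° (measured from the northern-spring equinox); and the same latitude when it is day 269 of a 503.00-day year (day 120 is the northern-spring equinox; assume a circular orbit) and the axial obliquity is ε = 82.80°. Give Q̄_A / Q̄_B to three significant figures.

Q̄_A / Q̄_B ≈ 0.305

— Configuration A (φ=+2.5°):
Solar declination: sin δ = sin ε · sin λ_s = sin 82.80° × sin 262.7° = -0.98407, so δ = -79.760°.
cos H₀ = −tan(+2.5°) tan(-79.760°) = 0.2417, H₀ = 1.3267 rad.
Bracket: H₀ sin φ sin δ + cos φ cos δ sin H₀ = 1.3267×0.04362×-0.98407 + 0.99905×0.17776×0.97035 = -0.056949 + 0.172326 = 0.115377.
Q̄ = (S₀/π) × [bracket] = (2695/π) × 0.115377 = 98.976 W/m².
— Configuration B (φ=+2.5°):
Solar longitude: λ_s = 360° × (269 − 120)/503.00 = 106.640°.
sin δ = sin 82.80° × sin 106.640° = 0.95057, so δ = +71.909°.
cos H₀ = −tan(+2.5°) tan(+71.909°) = -0.1337, H₀ = 1.7049 rad.
Bracket: H₀ sin φ sin δ + cos φ cos δ sin H₀ = 1.7049×0.04362×0.95057 + 0.99905×0.31052×0.99103 = 0.070692 + 0.307442 = 0.378134.
Q̄ = (S₀/π) × [bracket] = (2695/π) × 0.378134 = 324.38 W/m².
Ratio Q̄_A / Q̄_B = 98.976 / 324.38 = 0.3051.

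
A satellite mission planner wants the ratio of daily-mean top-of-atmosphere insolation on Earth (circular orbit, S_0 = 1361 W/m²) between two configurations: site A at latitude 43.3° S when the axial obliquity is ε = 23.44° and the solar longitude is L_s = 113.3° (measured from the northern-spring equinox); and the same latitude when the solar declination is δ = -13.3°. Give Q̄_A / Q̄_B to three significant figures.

Q̄_A / Q̄_B ≈ 0.340

— Configuration A (ϕ=-43.3°):
Solar declination: sin δ = sin ε · sin L_s = sin 23.44° × sin 113.3° = 0.36535, so δ = +21.429°.
cos h₀ = −tan(-43.3°) tan(+21.429°) = 0.3699, h₀ = 1.1919 rad.
Bracket: h₀ sin ϕ sin δ + cos ϕ cos δ sin h₀ = 1.1919×-0.68582×0.36535 + 0.72777×0.93087×0.92909 = -0.298648 + 0.629421 = 0.330773.
Q̄ = (S_0/π) × [bracket] = (1361/π) × 0.330773 = 143.30 W/m².
— Configuration B (ϕ=-43.3°):
cos h₀ = −tan(-43.3°) tan(-13.300°) = -0.2228, h₀ = 1.7954 rad.
Bracket: h₀ sin ϕ sin δ + cos ϕ cos δ sin h₀ = 1.7954×-0.68582×-0.23005 + 0.72777×0.97318×0.97487 = 0.283265 + 0.690453 = 0.973718.
Q̄ = (S_0/π) × [bracket] = (1361/π) × 0.973718 = 421.83 W/m².
Ratio Q̄_A / Q̄_B = 143.30 / 421.83 = 0.3397.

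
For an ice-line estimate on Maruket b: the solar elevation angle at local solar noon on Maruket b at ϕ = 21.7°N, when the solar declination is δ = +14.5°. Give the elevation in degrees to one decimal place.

At local noon the hour angle is zero, so the zenith angle equals |ϕ − δ| = |+21.7° − (+14.500°)| = 7.200°.
Elevation = 90° − 7.200° = 82.8°.

82.8°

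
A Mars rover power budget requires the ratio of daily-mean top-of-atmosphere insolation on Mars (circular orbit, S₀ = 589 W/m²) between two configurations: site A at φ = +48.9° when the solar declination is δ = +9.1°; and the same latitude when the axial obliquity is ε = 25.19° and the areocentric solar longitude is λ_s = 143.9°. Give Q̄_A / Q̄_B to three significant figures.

Q̄_A / Q̄_B ≈ 0.881

— Configuration A (φ=+48.9°):
cos H₀ = −tan(+48.9°) tan(+9.100°) = -0.1836, H₀ = 1.7555 rad.
Bracket: H₀ sin φ sin δ + cos φ cos δ sin H₀ = 1.7555×0.75356×0.15816 + 0.65738×0.98741×0.98300 = 0.209226 + 0.638069 = 0.847295.
Q̄ = (S₀/π) × [bracket] = (589/π) × 0.847295 = 158.85 W/m².
— Configuration B (φ=+48.9°):
sin δ = sin 25.19° × sin 143.9° = 0.25077, so δ = +14.523°.
cos H₀ = −tan(+48.9°) tan(+14.523°) = -0.2970, H₀ = 1.8723 rad.
Bracket: H₀ sin φ sin δ + cos φ cos δ sin H₀ = 1.8723×0.75356×0.25077 + 0.65738×0.96805×0.95489 = 0.353809 + 0.607670 = 0.961479.
Q̄ = (S₀/π) × [bracket] = (589/π) × 0.961479 = 180.26 W/m².
Ratio Q̄_A / Q̄_B = 158.85 / 180.26 = 0.8812.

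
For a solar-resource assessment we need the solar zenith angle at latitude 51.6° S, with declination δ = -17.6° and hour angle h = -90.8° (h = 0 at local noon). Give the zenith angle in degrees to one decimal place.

cos θ_z = sin φ sin δ + cos φ cos δ cos h = 0.236965 + -0.008267 = 0.228698.
θ_z = arccos(0.228698) = 76.8°.

θ_z = 76.8°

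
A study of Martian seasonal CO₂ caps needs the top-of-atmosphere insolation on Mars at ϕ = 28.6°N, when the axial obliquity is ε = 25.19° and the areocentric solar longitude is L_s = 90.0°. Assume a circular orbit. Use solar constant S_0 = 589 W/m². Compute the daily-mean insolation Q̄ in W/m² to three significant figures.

Q̄ ≈ 214 W/m²

sin δ = sin 25.19° × sin 90.0° = 0.42562, so δ = +25.190°.
cos h₀ = −tan(+28.6°) tan(+25.190°) = -0.2564, h₀ = 1.8301 rad.
Bracket: h₀ sin ϕ sin δ + cos ϕ cos δ sin h₀ = 1.8301×0.47869×0.42562 + 0.87798×0.90490×0.96656 = 0.372865 + 0.767917 = 1.140782.
Q̄ = (S_0/π) × [bracket] = (589/π) × 1.140782 = 213.9 W/m².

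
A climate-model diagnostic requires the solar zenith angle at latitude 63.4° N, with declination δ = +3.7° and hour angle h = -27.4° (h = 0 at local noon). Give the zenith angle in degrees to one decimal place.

cos θ_z = sin φ sin δ + cos φ cos δ cos h = 0.057702 + 0.396699 = 0.454401.
θ_z = arccos(0.454401) = 63.0°.

θ_z = 63.0°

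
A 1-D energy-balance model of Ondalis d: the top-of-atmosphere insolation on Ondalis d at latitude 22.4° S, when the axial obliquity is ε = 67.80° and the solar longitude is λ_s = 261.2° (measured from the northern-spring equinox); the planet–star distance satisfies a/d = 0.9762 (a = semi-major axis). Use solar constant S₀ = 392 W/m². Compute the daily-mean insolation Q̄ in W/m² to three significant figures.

Solar declination: sin δ = sin ε · sin λ_s = sin 67.80° × sin 261.2° = -0.91497, so δ = -66.202°.
cos H₀ = −tan(-22.4°) tan(-66.202°) = -0.9346, H₀ = 2.7779 rad.
Bracket: H₀ sin φ sin δ + cos φ cos δ sin H₀ = 2.7779×-0.38107×-0.91497 + 0.92455×0.40352×0.35573 = 0.968564 + 0.132714 = 1.101278.
Inverse-square distance factor (a/d)² = 0.9762² = 0.952966.
Q̄ = (S₀/π) × 0.952966 × [bracket] = (392/π) × 0.952966 × 1.101278 = 131.0 W/m².

Q̄ ≈ 131 W/m²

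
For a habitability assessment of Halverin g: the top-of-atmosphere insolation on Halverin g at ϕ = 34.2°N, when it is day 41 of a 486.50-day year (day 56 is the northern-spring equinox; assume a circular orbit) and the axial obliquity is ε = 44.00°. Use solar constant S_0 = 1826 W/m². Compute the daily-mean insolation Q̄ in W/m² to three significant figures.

Q̄ ≈ 410 W/m²

Solar longitude: L_s = 360° × (41 − 56)/486.50 = -11.100°, i.e. -11.100° + 360° = 348.900°.
sin δ = sin 44.00° × sin 348.900° = -0.13373, so δ = -7.685°.
cos h₀ = −tan(+34.2°) tan(-7.685°) = 0.0917, h₀ = 1.4790 rad.
Bracket: h₀ sin ϕ sin δ + cos ϕ cos δ sin h₀ = 1.4790×0.56208×-0.13373 + 0.82708×0.99102×0.99579 = -0.111172 + 0.816202 = 0.705030.
Q̄ = (S_0/π) × [bracket] = (1826/π) × 0.705030 = 409.8 W/m².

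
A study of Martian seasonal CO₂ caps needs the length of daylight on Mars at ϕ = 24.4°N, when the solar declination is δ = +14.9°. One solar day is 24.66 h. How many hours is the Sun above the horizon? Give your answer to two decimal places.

cos h₀ = −tan ϕ · tan δ = −tan(+24.4°) × tan(+14.900°) = -0.1207, so h₀ = 1.6918 rad = 96.93°.
Daylight = 2h₀/(2π) × 24.66 h = (1.6918/π) × 24.66 = 13.28 h.

13.28 h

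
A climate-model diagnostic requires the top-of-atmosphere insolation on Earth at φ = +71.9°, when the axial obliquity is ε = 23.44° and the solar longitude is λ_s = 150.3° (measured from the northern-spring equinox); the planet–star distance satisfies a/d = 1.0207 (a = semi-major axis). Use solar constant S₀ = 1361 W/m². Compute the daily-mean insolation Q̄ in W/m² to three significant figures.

Q̄ ≈ 297 W/m²

Solar declination: sin δ = sin ε · sin λ_s = sin 23.44° × sin 150.3° = 0.19709, so δ = +11.367°.
cos H₀ = −tan(+71.9°) tan(+11.367°) = -0.6151, H₀ = 2.2333 rad.
Bracket: H₀ sin φ sin δ + cos φ cos δ sin H₀ = 2.2333×0.95052×0.19709 + 0.31068×0.98039×0.78848 = 0.418382 + 0.240161 = 0.658543.
Inverse-square distance factor (a/d)² = 1.0207² = 1.041828.
Q̄ = (S₀/π) × 1.041828 × [bracket] = (1361/π) × 1.041828 × 0.658543 = 297.2 W/m².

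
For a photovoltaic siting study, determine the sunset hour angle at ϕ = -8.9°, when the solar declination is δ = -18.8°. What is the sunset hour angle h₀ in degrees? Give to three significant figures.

cos h₀ = −tan ϕ · tan δ = −tan(-8.9°) × tan(-18.800°) = -0.0533, so h₀ = 1.6241 rad = 93.06°.

h₀ = 93.1°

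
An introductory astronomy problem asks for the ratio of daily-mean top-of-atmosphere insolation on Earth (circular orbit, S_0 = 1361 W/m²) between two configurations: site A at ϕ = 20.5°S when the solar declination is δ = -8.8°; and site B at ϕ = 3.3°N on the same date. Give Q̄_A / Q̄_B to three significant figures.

— Configuration A (ϕ=-20.5°):
cos h₀ = −tan(-20.5°) tan(-8.800°) = -0.0579, h₀ = 1.6287 rad.
Bracket: h₀ sin ϕ sin δ + cos ϕ cos δ sin h₀ = 1.6287×-0.35021×-0.15299 + 0.93667×0.98823×0.99832 = 0.087264 + 0.924090 = 1.011354.
Q̄ = (S_0/π) × [bracket] = (1361/π) × 1.011354 = 438.14 W/m².
— Configuration B (ϕ=+3.3°):
cos h₀ = −tan(+3.3°) tan(-8.800°) = 0.0089, h₀ = 1.5619 rad.
Bracket: h₀ sin ϕ sin δ + cos ϕ cos δ sin h₀ = 1.5619×0.05756×-0.15299 + 0.99834×0.98823×0.99996 = -0.013754 + 0.986550 = 0.972796.
Q̄ = (S_0/π) × [bracket] = (1361/π) × 0.972796 = 421.43 W/m².
Ratio Q̄_A / Q̄_B = 438.14 / 421.43 = 1.040.

Q̄_A / Q̄_B ≈ 1.04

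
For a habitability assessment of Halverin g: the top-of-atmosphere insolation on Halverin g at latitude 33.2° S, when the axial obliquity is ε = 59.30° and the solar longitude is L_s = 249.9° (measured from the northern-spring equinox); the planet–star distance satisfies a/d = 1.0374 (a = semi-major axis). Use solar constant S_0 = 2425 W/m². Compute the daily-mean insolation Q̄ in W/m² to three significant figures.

Solar declination: sin δ = sin ε · sin L_s = sin 59.30° × sin 249.9° = -0.80748, so δ = -53.851°.
cos h₀ = −tan(-33.2°) tan(-53.851°) = -0.8958, h₀ = 2.6809 rad.
Bracket: h₀ sin ϕ sin δ + cos ϕ cos δ sin h₀ = 2.6809×-0.54756×-0.80748 + 0.83676×0.58989×0.44454 = 1.185343 + 0.219423 = 1.404766.
Inverse-square distance factor (a/d)² = 1.0374² = 1.076199.
Q̄ = (S_0/π) × 1.076199 × [bracket] = (2425/π) × 1.076199 × 1.404766 = 1167 W/m².

Q̄ ≈ 1.17e+03 W/m²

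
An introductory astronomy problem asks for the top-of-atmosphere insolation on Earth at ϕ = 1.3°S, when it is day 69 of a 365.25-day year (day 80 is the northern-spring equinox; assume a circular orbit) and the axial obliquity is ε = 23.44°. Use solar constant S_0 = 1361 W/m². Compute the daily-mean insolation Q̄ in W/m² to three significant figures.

Q̄ ≈ 433 W/m²

Solar longitude: L_s = 360° × (69 − 80)/365.25 = -10.842°, i.e. -10.842° + 360° = 349.158°.
sin δ = sin 23.44° × sin 349.158° = -0.07482, so δ = -4.291°.
cos h₀ = −tan(-1.3°) tan(-4.291°) = -0.0017, h₀ = 1.5725 rad.
Bracket: h₀ sin ϕ sin δ + cos ϕ cos δ sin h₀ = 1.5725×-0.02269×-0.07482 + 0.99974×0.99720×1.00000 = 0.002670 + 0.996941 = 0.999611.
Q̄ = (S_0/π) × [bracket] = (1361/π) × 0.999611 = 433.1 W/m².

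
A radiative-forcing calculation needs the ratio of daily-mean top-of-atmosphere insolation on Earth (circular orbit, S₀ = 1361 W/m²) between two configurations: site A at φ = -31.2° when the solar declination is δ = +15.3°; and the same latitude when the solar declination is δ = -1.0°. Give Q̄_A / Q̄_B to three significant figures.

— Configuration A (φ=-31.2°):
cos H₀ = −tan(-31.2°) tan(+15.300°) = 0.1657, H₀ = 1.4043 rad.
Bracket: H₀ sin φ sin δ + cos φ cos δ sin H₀ = 1.4043×-0.51803×0.26387 + 0.85536×0.96456×0.98618 = -0.191957 + 0.813644 = 0.621687.
Q̄ = (S₀/π) × [bracket] = (1361/π) × 0.621687 = 269.33 W/m².
— Configuration B (φ=-31.2°):
cos H₀ = −tan(-31.2°) tan(-1.000°) = -0.0106, H₀ = 1.5814 rad.
Bracket: H₀ sin φ sin δ + cos φ cos δ sin H₀ = 1.5814×-0.51803×-0.01745 + 0.85536×0.99985×0.99994 = 0.014295 + 0.855180 = 0.869475.
Q̄ = (S₀/π) × [bracket] = (1361/π) × 0.869475 = 376.67 W/m².
Ratio Q̄_A / Q̄_B = 269.33 / 376.67 = 0.7150.

Q̄_A / Q̄_B ≈ 0.715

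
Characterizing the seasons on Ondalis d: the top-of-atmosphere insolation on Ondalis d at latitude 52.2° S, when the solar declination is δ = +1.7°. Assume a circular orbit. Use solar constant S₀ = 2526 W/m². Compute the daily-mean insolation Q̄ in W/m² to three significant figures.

Q̄ ≈ 463 W/m²

cos H₀ = −tan(-52.2°) tan(+1.700°) = 0.0383, H₀ = 1.5325 rad.
Bracket: H₀ sin φ sin δ + cos φ cos δ sin H₀ = 1.5325×-0.79016×0.02967 + 0.61291×0.99956×0.99927 = -0.035928 + 0.612193 = 0.576265.
Q̄ = (S₀/π) × [bracket] = (2526/π) × 0.576265 = 463.3 W/m².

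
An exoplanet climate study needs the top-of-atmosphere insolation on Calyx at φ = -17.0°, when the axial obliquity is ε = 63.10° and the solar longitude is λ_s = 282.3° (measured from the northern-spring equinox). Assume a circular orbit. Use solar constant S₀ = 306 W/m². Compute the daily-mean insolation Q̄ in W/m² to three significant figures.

Solar declination: sin δ = sin ε · sin λ_s = sin 63.10° × sin 282.3° = -0.87133, so δ = -60.613°.
cos H₀ = −tan(-17.0°) tan(-60.613°) = -0.5429, H₀ = 2.1447 rad.
Bracket: H₀ sin φ sin δ + cos φ cos δ sin H₀ = 2.1447×-0.29237×-0.87133 + 0.95630×0.49070×0.83981 = 0.546364 + 0.394086 = 0.940450.
Q̄ = (S₀/π) × [bracket] = (306/π) × 0.940450 = 91.60 W/m².

Q̄ ≈ 91.6 W/m²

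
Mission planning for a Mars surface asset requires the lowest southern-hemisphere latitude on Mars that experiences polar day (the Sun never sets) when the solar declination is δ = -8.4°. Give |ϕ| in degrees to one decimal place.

|ϕ| = 81.6°

Polar day requires cos h₀ = −tan ϕ tan δ ≤ −1, i.e. tan ϕ tan δ ≥ 1.
The boundary is |tan ϕ| · |tan δ| = 1, so |ϕ| = 90° − |δ| = 90° − 8.4° = 81.6° in the southern hemisphere.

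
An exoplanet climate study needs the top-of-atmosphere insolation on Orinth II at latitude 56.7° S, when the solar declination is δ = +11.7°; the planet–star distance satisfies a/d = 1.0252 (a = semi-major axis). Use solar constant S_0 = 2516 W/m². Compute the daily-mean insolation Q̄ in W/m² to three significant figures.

cos h₀ = −tan(-56.7°) tan(+11.700°) = 0.3153, h₀ = 1.2501 rad.
Bracket: h₀ sin ϕ sin δ + cos ϕ cos δ sin h₀ = 1.2501×-0.83581×0.20279 + 0.54902×0.97922×0.94900 = -0.211884 + 0.510193 = 0.298309.
Inverse-square distance factor (a/d)² = 1.0252² = 1.051035.
Q̄ = (S_0/π) × 1.051035 × [bracket] = (2516/π) × 1.051035 × 0.298309 = 251.1 W/m².

Q̄ ≈ 251 W/m²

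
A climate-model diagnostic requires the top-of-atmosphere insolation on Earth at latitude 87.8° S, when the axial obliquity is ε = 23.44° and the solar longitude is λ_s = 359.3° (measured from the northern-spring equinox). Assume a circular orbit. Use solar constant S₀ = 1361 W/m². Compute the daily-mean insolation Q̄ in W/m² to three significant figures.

Solar declination: sin δ = sin ε · sin λ_s = sin 23.44° × sin 359.3° = -0.00486, so δ = -0.278°.
cos H₀ = −tan(-87.8°) tan(-0.278°) = -0.1265, H₀ = 1.6976 rad.
Bracket: H₀ sin φ sin δ + cos φ cos δ sin H₀ = 1.6976×-0.99926×-0.00486 + 0.03839×0.99999×0.99197 = 0.008244 + 0.038081 = 0.046325.
Q̄ = (S₀/π) × [bracket] = (1361/π) × 0.046325 = 20.07 W/m².

Q̄ ≈ 20.1 W/m²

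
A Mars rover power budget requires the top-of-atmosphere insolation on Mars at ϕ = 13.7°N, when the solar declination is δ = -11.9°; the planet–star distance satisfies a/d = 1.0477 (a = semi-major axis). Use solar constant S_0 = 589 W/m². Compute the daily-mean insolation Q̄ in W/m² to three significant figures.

cos h₀ = −tan(+13.7°) tan(-11.900°) = 0.0514, h₀ = 1.5194 rad.
Bracket: h₀ sin ϕ sin δ + cos ϕ cos δ sin h₀ = 1.5194×0.23684×-0.20620 + 0.97155×0.97851×0.99868 = -0.074202 + 0.949417 = 0.875215.
Inverse-square distance factor (a/d)² = 1.0477² = 1.097675.
Q̄ = (S_0/π) × 1.097675 × [bracket] = (589/π) × 1.097675 × 0.875215 = 180.1 W/m².

Q̄ ≈ 180 W/m²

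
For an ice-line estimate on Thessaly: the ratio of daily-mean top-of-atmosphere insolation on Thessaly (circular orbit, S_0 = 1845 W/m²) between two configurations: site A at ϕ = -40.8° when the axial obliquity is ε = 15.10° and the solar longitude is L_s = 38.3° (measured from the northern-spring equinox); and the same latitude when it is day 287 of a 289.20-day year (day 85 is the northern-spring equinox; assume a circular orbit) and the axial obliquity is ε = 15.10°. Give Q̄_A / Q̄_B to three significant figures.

— Configuration A (ϕ=-40.8°):
Solar declination: sin δ = sin ε · sin L_s = sin 15.10° × sin 38.3° = 0.16146, so δ = +9.291°.
cos h₀ = −tan(-40.8°) tan(+9.291°) = 0.1412, h₀ = 1.4291 rad.
Bracket: h₀ sin ϕ sin δ + cos ϕ cos δ sin h₀ = 1.4291×-0.65342×0.16146 + 0.75700×0.98688×0.98998 = -0.150772 + 0.739583 = 0.588811.
Q̄ = (S_0/π) × [bracket] = (1845/π) × 0.588811 = 345.80 W/m².
— Configuration B (ϕ=-40.8°):
Solar longitude: L_s = 360° × (287 − 85)/289.20 = 251.452°.
sin δ = sin 15.10° × sin 251.452° = -0.24697, so δ = -14.299°.
cos h₀ = −tan(-40.8°) tan(-14.299°) = -0.2200, h₀ = 1.7926 rad.
Bracket: h₀ sin ϕ sin δ + cos ϕ cos δ sin h₀ = 1.7926×-0.65342×-0.24697 + 0.75700×0.96902×0.97550 = 0.289281 + 0.715576 = 1.004857.
Q̄ = (S_0/π) × [bracket] = (1845/π) × 1.004857 = 590.13 W/m².
Ratio Q̄_A / Q̄_B = 345.80 / 590.13 = 0.5860.

Q̄_A / Q̄_B ≈ 0.586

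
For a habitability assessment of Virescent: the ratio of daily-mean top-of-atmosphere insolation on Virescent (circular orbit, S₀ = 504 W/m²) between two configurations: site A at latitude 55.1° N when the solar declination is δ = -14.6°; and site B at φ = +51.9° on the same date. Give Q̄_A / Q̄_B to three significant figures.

Q̄_A / Q̄_B ≈ 0.841

— Configuration A (φ=+55.1°):
cos H₀ = −tan(+55.1°) tan(-14.600°) = 0.3734, H₀ = 1.1881 rad.
Bracket: H₀ sin φ sin δ + cos φ cos δ sin H₀ = 1.1881×0.82015×-0.25207 + 0.57215×0.96771×0.92767 = -0.245622 + 0.513628 = 0.268006.
Q̄ = (S₀/π) × [bracket] = (504/π) × 0.268006 = 42.996 W/m².
— Configuration B (φ=+51.9°):
cos H₀ = −tan(+51.9°) tan(-14.600°) = 0.3322, H₀ = 1.2322 rad.
Bracket: H₀ sin φ sin δ + cos φ cos δ sin H₀ = 1.2322×0.78694×-0.25207 + 0.61704×0.96771×0.94321 = -0.244424 + 0.563206 = 0.318782.
Q̄ = (S₀/π) × [bracket] = (504/π) × 0.318782 = 51.142 W/m².
Ratio Q̄_A / Q̄_B = 42.996 / 51.142 = 0.8407.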